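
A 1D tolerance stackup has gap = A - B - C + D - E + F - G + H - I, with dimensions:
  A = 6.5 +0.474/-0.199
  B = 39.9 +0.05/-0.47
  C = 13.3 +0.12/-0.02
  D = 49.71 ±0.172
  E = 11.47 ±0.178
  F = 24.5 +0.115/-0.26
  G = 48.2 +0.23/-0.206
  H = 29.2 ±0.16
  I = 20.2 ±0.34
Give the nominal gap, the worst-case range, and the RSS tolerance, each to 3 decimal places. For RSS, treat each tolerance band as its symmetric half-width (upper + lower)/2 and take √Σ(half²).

Stack each dimension's contribution:
  +A: nom +6.500 → Σnom=6.500; wc +0.474/-0.199 → slack +0.474/-0.199; half-tol=0.337, Σhalf²=0.113232
  -B: nom -39.900 → Σnom=-33.400; wc +0.470/-0.050 → slack +0.944/-0.249; half-tol=0.260, Σhalf²=0.180832
  -C: nom -13.300 → Σnom=-46.700; wc +0.020/-0.120 → slack +0.964/-0.369; half-tol=0.070, Σhalf²=0.185732
  +D: nom +49.710 → Σnom=3.010; wc +0.172/-0.172 → slack +1.136/-0.541; half-tol=0.172, Σhalf²=0.215316
  -E: nom -11.470 → Σnom=-8.460; wc +0.178/-0.178 → slack +1.314/-0.719; half-tol=0.178, Σhalf²=0.247000
  +F: nom +24.500 → Σnom=16.040; wc +0.115/-0.260 → slack +1.429/-0.979; half-tol=0.188, Σhalf²=0.282157
  -G: nom -48.200 → Σnom=-32.160; wc +0.206/-0.230 → slack +1.635/-1.209; half-tol=0.218, Σhalf²=0.329681
  +H: nom +29.200 → Σnom=-2.960; wc +0.160/-0.160 → slack +1.795/-1.369; half-tol=0.160, Σhalf²=0.355281
  -I: nom -20.200 → Σnom=-23.160; wc +0.340/-0.340 → slack +2.135/-1.709; half-tol=0.340, Σhalf²=0.470881
Nominal = -23.160. Worst-case = [-23.160 - 1.709, -23.160 + 2.135] = [-24.869, -21.025]. RSS = √0.470881 = 0.686.

nominal=-23.160 wc=[-24.869,-21.025] rss=0.686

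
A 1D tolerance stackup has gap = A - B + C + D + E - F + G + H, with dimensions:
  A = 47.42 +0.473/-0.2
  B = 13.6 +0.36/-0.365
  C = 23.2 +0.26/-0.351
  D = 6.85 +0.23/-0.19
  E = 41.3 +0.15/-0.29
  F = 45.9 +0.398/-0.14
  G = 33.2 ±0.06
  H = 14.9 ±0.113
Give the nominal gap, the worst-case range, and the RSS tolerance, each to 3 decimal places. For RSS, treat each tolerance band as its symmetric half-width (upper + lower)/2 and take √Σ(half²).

Stack each dimension's contribution:
  +A: nom +47.420 → Σnom=47.420; wc +0.473/-0.200 → slack +0.473/-0.200; half-tol=0.337, Σhalf²=0.113232
  -B: nom -13.600 → Σnom=33.820; wc +0.365/-0.360 → slack +0.838/-0.560; half-tol=0.362, Σhalf²=0.244639
  +C: nom +23.200 → Σnom=57.020; wc +0.260/-0.351 → slack +1.098/-0.911; half-tol=0.305, Σhalf²=0.337969
  +D: nom +6.850 → Σnom=63.870; wc +0.230/-0.190 → slack +1.328/-1.101; half-tol=0.210, Σhalf²=0.382069
  +E: nom +41.300 → Σnom=105.170; wc +0.150/-0.290 → slack +1.478/-1.391; half-tol=0.220, Σhalf²=0.430469
  -F: nom -45.900 → Σnom=59.270; wc +0.140/-0.398 → slack +1.618/-1.789; half-tol=0.269, Σhalf²=0.502830
  +G: nom +33.200 → Σnom=92.470; wc +0.060/-0.060 → slack +1.678/-1.849; half-tol=0.060, Σhalf²=0.506430
  +H: nom +14.900 → Σnom=107.370; wc +0.113/-0.113 → slack +1.791/-1.962; half-tol=0.113, Σhalf²=0.519199
Nominal = 107.370. Worst-case = [107.370 - 1.962, 107.370 + 1.791] = [105.408, 109.161]. RSS = √0.519199 = 0.721.

nominal=107.370 wc=[105.408,109.161] rss=0.721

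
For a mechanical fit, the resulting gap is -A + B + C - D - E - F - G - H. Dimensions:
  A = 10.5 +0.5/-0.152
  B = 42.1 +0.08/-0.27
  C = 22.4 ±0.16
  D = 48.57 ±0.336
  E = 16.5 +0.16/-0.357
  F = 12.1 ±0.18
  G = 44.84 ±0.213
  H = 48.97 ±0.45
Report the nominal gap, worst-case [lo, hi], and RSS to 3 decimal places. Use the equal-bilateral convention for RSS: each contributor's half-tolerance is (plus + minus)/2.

Stack each dimension's contribution:
  -A: nom -10.500 → Σnom=-10.500; wc +0.152/-0.500 → slack +0.152/-0.500; half-tol=0.326, Σhalf²=0.106276
  +B: nom +42.100 → Σnom=31.600; wc +0.080/-0.270 → slack +0.232/-0.770; half-tol=0.175, Σhalf²=0.136901
  +C: nom +22.400 → Σnom=54.000; wc +0.160/-0.160 → slack +0.392/-0.930; half-tol=0.160, Σhalf²=0.162501
  -D: nom -48.570 → Σnom=5.430; wc +0.336/-0.336 → slack +0.728/-1.266; half-tol=0.336, Σhalf²=0.275397
  -E: nom -16.500 → Σnom=-11.070; wc +0.357/-0.160 → slack +1.085/-1.426; half-tol=0.259, Σhalf²=0.342219
  -F: nom -12.100 → Σnom=-23.170; wc +0.180/-0.180 → slack +1.265/-1.606; half-tol=0.180, Σhalf²=0.374619
  -G: nom -44.840 → Σnom=-68.010; wc +0.213/-0.213 → slack +1.478/-1.819; half-tol=0.213, Σhalf²=0.419988
  -H: nom -48.970 → Σnom=-116.980; wc +0.450/-0.450 → slack +1.928/-2.269; half-tol=0.450, Σhalf²=0.622488
Nominal = -116.980. Worst-case = [-116.980 - 2.269, -116.980 + 1.928] = [-119.249, -115.052]. RSS = √0.622488 = 0.789.

nominal=-116.980 wc=[-119.249,-115.052] rss=0.789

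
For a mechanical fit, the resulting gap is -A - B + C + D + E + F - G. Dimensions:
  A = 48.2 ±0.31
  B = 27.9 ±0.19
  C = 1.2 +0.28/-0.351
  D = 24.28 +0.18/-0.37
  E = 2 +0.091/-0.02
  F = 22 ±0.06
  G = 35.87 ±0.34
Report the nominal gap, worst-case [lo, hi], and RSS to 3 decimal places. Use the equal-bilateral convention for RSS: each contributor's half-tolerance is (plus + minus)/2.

Stack each dimension's contribution:
  -A: nom -48.200 → Σnom=-48.200; wc +0.310/-0.310 → slack +0.310/-0.310; half-tol=0.310, Σhalf²=0.096100
  -B: nom -27.900 → Σnom=-76.100; wc +0.190/-0.190 → slack +0.500/-0.500; half-tol=0.190, Σhalf²=0.132200
  +C: nom +1.200 → Σnom=-74.900; wc +0.280/-0.351 → slack +0.780/-0.851; half-tol=0.316, Σhalf²=0.231740
  +D: nom +24.280 → Σnom=-50.620; wc +0.180/-0.370 → slack +0.960/-1.221; half-tol=0.275, Σhalf²=0.307365
  +E: nom +2.000 → Σnom=-48.620; wc +0.091/-0.020 → slack +1.051/-1.241; half-tol=0.056, Σhalf²=0.310446
  +F: nom +22.000 → Σnom=-26.620; wc +0.060/-0.060 → slack +1.111/-1.301; half-tol=0.060, Σhalf²=0.314046
  -G: nom -35.870 → Σnom=-62.490; wc +0.340/-0.340 → slack +1.451/-1.641; half-tol=0.340, Σhalf²=0.429646
Nominal = -62.490. Worst-case = [-62.490 - 1.641, -62.490 + 1.451] = [-64.131, -61.039]. RSS = √0.429646 = 0.655.

nominal=-62.490 wc=[-64.131,-61.039] rss=0.655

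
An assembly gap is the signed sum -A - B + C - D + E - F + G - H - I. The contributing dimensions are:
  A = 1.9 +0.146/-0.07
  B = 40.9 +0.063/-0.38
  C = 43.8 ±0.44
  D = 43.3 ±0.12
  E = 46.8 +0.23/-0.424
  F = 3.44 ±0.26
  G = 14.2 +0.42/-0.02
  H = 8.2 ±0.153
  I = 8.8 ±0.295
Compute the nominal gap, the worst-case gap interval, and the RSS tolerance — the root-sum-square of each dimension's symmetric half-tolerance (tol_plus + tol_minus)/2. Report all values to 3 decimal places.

Stack each dimension's contribution:
  -A: nom -1.900 → Σnom=-1.900; wc +0.070/-0.146 → slack +0.070/-0.146; half-tol=0.108, Σhalf²=0.011664
  -B: nom -40.900 → Σnom=-42.800; wc +0.380/-0.063 → slack +0.450/-0.209; half-tol=0.222, Σhalf²=0.060726
  +C: nom +43.800 → Σnom=1.000; wc +0.440/-0.440 → slack +0.890/-0.649; half-tol=0.440, Σhalf²=0.254326
  -D: nom -43.300 → Σnom=-42.300; wc +0.120/-0.120 → slack +1.010/-0.769; half-tol=0.120, Σhalf²=0.268726
  +E: nom +46.800 → Σnom=4.500; wc +0.230/-0.424 → slack +1.240/-1.193; half-tol=0.327, Σhalf²=0.375655
  -F: nom -3.440 → Σnom=1.060; wc +0.260/-0.260 → slack +1.500/-1.453; half-tol=0.260, Σhalf²=0.443255
  +G: nom +14.200 → Σnom=15.260; wc +0.420/-0.020 → slack +1.920/-1.473; half-tol=0.220, Σhalf²=0.491655
  -H: nom -8.200 → Σnom=7.060; wc +0.153/-0.153 → slack +2.073/-1.626; half-tol=0.153, Σhalf²=0.515064
  -I: nom -8.800 → Σnom=-1.740; wc +0.295/-0.295 → slack +2.368/-1.921; half-tol=0.295, Σhalf²=0.602089
Nominal = -1.740. Worst-case = [-1.740 - 1.921, -1.740 + 2.368] = [-3.661, 0.628]. RSS = √0.602089 = 0.776.

nominal=-1.740 wc=[-3.661,0.628] rss=0.776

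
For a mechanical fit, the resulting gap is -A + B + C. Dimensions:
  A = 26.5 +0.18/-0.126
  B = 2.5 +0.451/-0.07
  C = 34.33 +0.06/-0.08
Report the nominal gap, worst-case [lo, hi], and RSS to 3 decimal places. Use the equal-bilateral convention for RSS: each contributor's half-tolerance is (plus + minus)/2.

nominal=10.330 wc=[10.000,10.967] rss=0.310

Stack each dimension's contribution:
  -A: nom -26.500 → Σnom=-26.500; wc +0.126/-0.180 → slack +0.126/-0.180; half-tol=0.153, Σhalf²=0.023409
  +B: nom +2.500 → Σnom=-24.000; wc +0.451/-0.070 → slack +0.577/-0.250; half-tol=0.261, Σhalf²=0.091269
  +C: nom +34.330 → Σnom=10.330; wc +0.060/-0.080 → slack +0.637/-0.330; half-tol=0.070, Σhalf²=0.096169
Nominal = 10.330. Worst-case = [10.330 - 0.330, 10.330 + 0.637] = [10.000, 10.967]. RSS = √0.096169 = 0.310.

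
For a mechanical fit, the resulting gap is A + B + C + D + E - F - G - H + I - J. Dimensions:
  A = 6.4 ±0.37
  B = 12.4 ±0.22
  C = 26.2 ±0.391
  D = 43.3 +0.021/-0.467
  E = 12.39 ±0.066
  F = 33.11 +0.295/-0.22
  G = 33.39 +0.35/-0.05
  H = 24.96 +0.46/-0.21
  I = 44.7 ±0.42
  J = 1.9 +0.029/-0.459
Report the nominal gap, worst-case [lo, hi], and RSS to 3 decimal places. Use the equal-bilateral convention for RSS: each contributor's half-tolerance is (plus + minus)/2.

nominal=52.030 wc=[48.962,54.457] rss=0.925

Stack each dimension's contribution:
  +A: nom +6.400 → Σnom=6.400; wc +0.370/-0.370 → slack +0.370/-0.370; half-tol=0.370, Σhalf²=0.136900
  +B: nom +12.400 → Σnom=18.800; wc +0.220/-0.220 → slack +0.590/-0.590; half-tol=0.220, Σhalf²=0.185300
  +C: nom +26.200 → Σnom=45.000; wc +0.391/-0.391 → slack +0.981/-0.981; half-tol=0.391, Σhalf²=0.338181
  +D: nom +43.300 → Σnom=88.300; wc +0.021/-0.467 → slack +1.002/-1.448; half-tol=0.244, Σhalf²=0.397717
  +E: nom +12.390 → Σnom=100.690; wc +0.066/-0.066 → slack +1.068/-1.514; half-tol=0.066, Σhalf²=0.402073
  -F: nom -33.110 → Σnom=67.580; wc +0.220/-0.295 → slack +1.288/-1.809; half-tol=0.258, Σhalf²=0.468379
  -G: nom -33.390 → Σnom=34.190; wc +0.050/-0.350 → slack +1.338/-2.159; half-tol=0.200, Σhalf²=0.508379
  -H: nom -24.960 → Σnom=9.230; wc +0.210/-0.460 → slack +1.548/-2.619; half-tol=0.335, Σhalf²=0.620604
  +I: nom +44.700 → Σnom=53.930; wc +0.420/-0.420 → slack +1.968/-3.039; half-tol=0.420, Σhalf²=0.797004
  -J: nom -1.900 → Σnom=52.030; wc +0.459/-0.029 → slack +2.427/-3.068; half-tol=0.244, Σhalf²=0.856540
Nominal = 52.030. Worst-case = [52.030 - 3.068, 52.030 + 2.427] = [48.962, 54.457]. RSS = √0.856540 = 0.925.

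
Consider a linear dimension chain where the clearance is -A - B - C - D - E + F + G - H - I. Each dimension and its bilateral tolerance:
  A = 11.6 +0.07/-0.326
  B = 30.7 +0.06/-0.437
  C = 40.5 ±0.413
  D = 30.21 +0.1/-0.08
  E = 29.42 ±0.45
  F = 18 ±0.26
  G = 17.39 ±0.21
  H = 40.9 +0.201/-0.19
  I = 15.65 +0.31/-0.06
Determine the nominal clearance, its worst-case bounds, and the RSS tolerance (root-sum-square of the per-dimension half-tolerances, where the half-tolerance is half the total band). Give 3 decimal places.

nominal=-163.590 wc=[-165.664,-161.164] rss=0.816

Stack each dimension's contribution:
  -A: nom -11.600 → Σnom=-11.600; wc +0.326/-0.070 → slack +0.326/-0.070; half-tol=0.198, Σhalf²=0.039204
  -B: nom -30.700 → Σnom=-42.300; wc +0.437/-0.060 → slack +0.763/-0.130; half-tol=0.248, Σhalf²=0.100956
  -C: nom -40.500 → Σnom=-82.800; wc +0.413/-0.413 → slack +1.176/-0.543; half-tol=0.413, Σhalf²=0.271525
  -D: nom -30.210 → Σnom=-113.010; wc +0.080/-0.100 → slack +1.256/-0.643; half-tol=0.090, Σhalf²=0.279625
  -E: nom -29.420 → Σnom=-142.430; wc +0.450/-0.450 → slack +1.706/-1.093; half-tol=0.450, Σhalf²=0.482125
  +F: nom +18.000 → Σnom=-124.430; wc +0.260/-0.260 → slack +1.966/-1.353; half-tol=0.260, Σhalf²=0.549725
  +G: nom +17.390 → Σnom=-107.040; wc +0.210/-0.210 → slack +2.176/-1.563; half-tol=0.210, Σhalf²=0.593825
  -H: nom -40.900 → Σnom=-147.940; wc +0.190/-0.201 → slack +2.366/-1.764; half-tol=0.196, Σhalf²=0.632045
  -I: nom -15.650 → Σnom=-163.590; wc +0.060/-0.310 → slack +2.426/-2.074; half-tol=0.185, Σhalf²=0.666270
Nominal = -163.590. Worst-case = [-163.590 - 2.074, -163.590 + 2.426] = [-165.664, -161.164]. RSS = √0.666270 = 0.816.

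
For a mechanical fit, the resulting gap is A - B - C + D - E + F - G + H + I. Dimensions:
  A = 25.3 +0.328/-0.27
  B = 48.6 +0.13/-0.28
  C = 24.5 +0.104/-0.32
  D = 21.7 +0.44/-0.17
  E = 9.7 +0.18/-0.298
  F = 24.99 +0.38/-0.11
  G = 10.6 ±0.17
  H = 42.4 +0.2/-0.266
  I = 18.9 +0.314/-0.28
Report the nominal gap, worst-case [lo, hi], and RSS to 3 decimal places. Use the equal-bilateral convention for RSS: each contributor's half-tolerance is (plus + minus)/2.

Stack each dimension's contribution:
  +A: nom +25.300 → Σnom=25.300; wc +0.328/-0.270 → slack +0.328/-0.270; half-tol=0.299, Σhalf²=0.089401
  -B: nom -48.600 → Σnom=-23.300; wc +0.280/-0.130 → slack +0.608/-0.400; half-tol=0.205, Σhalf²=0.131426
  -C: nom -24.500 → Σnom=-47.800; wc +0.320/-0.104 → slack +0.928/-0.504; half-tol=0.212, Σhalf²=0.176370
  +D: nom +21.700 → Σnom=-26.100; wc +0.440/-0.170 → slack +1.368/-0.674; half-tol=0.305, Σhalf²=0.269395
  -E: nom -9.700 → Σnom=-35.800; wc +0.298/-0.180 → slack +1.666/-0.854; half-tol=0.239, Σhalf²=0.326516
  +F: nom +24.990 → Σnom=-10.810; wc +0.380/-0.110 → slack +2.046/-0.964; half-tol=0.245, Σhalf²=0.386541
  -G: nom -10.600 → Σnom=-21.410; wc +0.170/-0.170 → slack +2.216/-1.134; half-tol=0.170, Σhalf²=0.415441
  +H: nom +42.400 → Σnom=20.990; wc +0.200/-0.266 → slack +2.416/-1.400; half-tol=0.233, Σhalf²=0.469730
  +I: nom +18.900 → Σnom=39.890; wc +0.314/-0.280 → slack +2.730/-1.680; half-tol=0.297, Σhalf²=0.557939
Nominal = 39.890. Worst-case = [39.890 - 1.680, 39.890 + 2.730] = [38.210, 42.620]. RSS = √0.557939 = 0.747.

nominal=39.890 wc=[38.210,42.620] rss=0.747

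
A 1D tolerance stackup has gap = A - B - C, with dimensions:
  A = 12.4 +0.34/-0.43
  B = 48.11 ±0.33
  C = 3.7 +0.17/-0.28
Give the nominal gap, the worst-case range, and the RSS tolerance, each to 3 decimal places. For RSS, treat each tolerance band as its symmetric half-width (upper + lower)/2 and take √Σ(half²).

Stack each dimension's contribution:
  +A: nom +12.400 → Σnom=12.400; wc +0.340/-0.430 → slack +0.340/-0.430; half-tol=0.385, Σhalf²=0.148225
  -B: nom -48.110 → Σnom=-35.710; wc +0.330/-0.330 → slack +0.670/-0.760; half-tol=0.330, Σhalf²=0.257125
  -C: nom -3.700 → Σnom=-39.410; wc +0.280/-0.170 → slack +0.950/-0.930; half-tol=0.225, Σhalf²=0.307750
Nominal = -39.410. Worst-case = [-39.410 - 0.930, -39.410 + 0.950] = [-40.340, -38.460]. RSS = √0.307750 = 0.555.

nominal=-39.410 wc=[-40.340,-38.460] rss=0.555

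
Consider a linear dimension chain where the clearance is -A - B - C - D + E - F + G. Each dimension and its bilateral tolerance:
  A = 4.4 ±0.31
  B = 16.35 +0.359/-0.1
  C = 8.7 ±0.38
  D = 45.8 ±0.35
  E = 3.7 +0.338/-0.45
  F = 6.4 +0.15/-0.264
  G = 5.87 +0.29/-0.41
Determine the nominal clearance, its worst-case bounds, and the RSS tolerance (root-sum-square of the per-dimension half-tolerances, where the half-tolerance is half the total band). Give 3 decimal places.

nominal=-72.080 wc=[-74.489,-70.048] rss=0.858

Stack each dimension's contribution:
  -A: nom -4.400 → Σnom=-4.400; wc +0.310/-0.310 → slack +0.310/-0.310; half-tol=0.310, Σhalf²=0.096100
  -B: nom -16.350 → Σnom=-20.750; wc +0.100/-0.359 → slack +0.410/-0.669; half-tol=0.229, Σhalf²=0.148770
  -C: nom -8.700 → Σnom=-29.450; wc +0.380/-0.380 → slack +0.790/-1.049; half-tol=0.380, Σhalf²=0.293170
  -D: nom -45.800 → Σnom=-75.250; wc +0.350/-0.350 → slack +1.140/-1.399; half-tol=0.350, Σhalf²=0.415670
  +E: nom +3.700 → Σnom=-71.550; wc +0.338/-0.450 → slack +1.478/-1.849; half-tol=0.394, Σhalf²=0.570906
  -F: nom -6.400 → Σnom=-77.950; wc +0.264/-0.150 → slack +1.742/-1.999; half-tol=0.207, Σhalf²=0.613755
  +G: nom +5.870 → Σnom=-72.080; wc +0.290/-0.410 → slack +2.032/-2.409; half-tol=0.350, Σhalf²=0.736255
Nominal = -72.080. Worst-case = [-72.080 - 2.409, -72.080 + 2.032] = [-74.489, -70.048]. RSS = √0.736255 = 0.858.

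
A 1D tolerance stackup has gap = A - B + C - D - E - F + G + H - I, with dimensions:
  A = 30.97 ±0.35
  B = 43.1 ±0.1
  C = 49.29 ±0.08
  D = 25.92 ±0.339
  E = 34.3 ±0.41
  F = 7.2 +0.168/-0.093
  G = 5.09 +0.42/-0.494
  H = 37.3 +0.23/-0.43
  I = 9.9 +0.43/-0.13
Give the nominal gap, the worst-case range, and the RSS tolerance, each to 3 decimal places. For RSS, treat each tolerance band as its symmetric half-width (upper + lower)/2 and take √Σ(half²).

Stack each dimension's contribution:
  +A: nom +30.970 → Σnom=30.970; wc +0.350/-0.350 → slack +0.350/-0.350; half-tol=0.350, Σhalf²=0.122500
  -B: nom -43.100 → Σnom=-12.130; wc +0.100/-0.100 → slack +0.450/-0.450; half-tol=0.100, Σhalf²=0.132500
  +C: nom +49.290 → Σnom=37.160; wc +0.080/-0.080 → slack +0.530/-0.530; half-tol=0.080, Σhalf²=0.138900
  -D: nom -25.920 → Σnom=11.240; wc +0.339/-0.339 → slack +0.869/-0.869; half-tol=0.339, Σhalf²=0.253821
  -E: nom -34.300 → Σnom=-23.060; wc +0.410/-0.410 → slack +1.279/-1.279; half-tol=0.410, Σhalf²=0.421921
  -F: nom -7.200 → Σnom=-30.260; wc +0.093/-0.168 → slack +1.372/-1.447; half-tol=0.131, Σhalf²=0.438951
  +G: nom +5.090 → Σnom=-25.170; wc +0.420/-0.494 → slack +1.792/-1.941; half-tol=0.457, Σhalf²=0.647800
  +H: nom +37.300 → Σnom=12.130; wc +0.230/-0.430 → slack +2.022/-2.371; half-tol=0.330, Σhalf²=0.756700
  -I: nom -9.900 → Σnom=2.230; wc +0.130/-0.430 → slack +2.152/-2.801; half-tol=0.280, Σhalf²=0.835100
Nominal = 2.230. Worst-case = [2.230 - 2.801, 2.230 + 2.152] = [-0.571, 4.382]. RSS = √0.835100 = 0.914.

nominal=2.230 wc=[-0.571,4.382] rss=0.914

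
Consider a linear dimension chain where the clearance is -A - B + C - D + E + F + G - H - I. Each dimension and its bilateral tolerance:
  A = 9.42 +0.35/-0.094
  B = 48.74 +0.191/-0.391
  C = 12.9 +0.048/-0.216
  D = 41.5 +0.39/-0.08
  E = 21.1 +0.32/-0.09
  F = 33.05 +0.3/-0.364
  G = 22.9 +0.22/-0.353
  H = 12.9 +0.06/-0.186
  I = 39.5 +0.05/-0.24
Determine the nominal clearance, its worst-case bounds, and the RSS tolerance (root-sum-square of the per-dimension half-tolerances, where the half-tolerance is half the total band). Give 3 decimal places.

nominal=-62.110 wc=[-64.174,-60.231] rss=0.691

Stack each dimension's contribution:
  -A: nom -9.420 → Σnom=-9.420; wc +0.094/-0.350 → slack +0.094/-0.350; half-tol=0.222, Σhalf²=0.049284
  -B: nom -48.740 → Σnom=-58.160; wc +0.391/-0.191 → slack +0.485/-0.541; half-tol=0.291, Σhalf²=0.133965
  +C: nom +12.900 → Σnom=-45.260; wc +0.048/-0.216 → slack +0.533/-0.757; half-tol=0.132, Σhalf²=0.151389
  -D: nom -41.500 → Σnom=-86.760; wc +0.080/-0.390 → slack +0.613/-1.147; half-tol=0.235, Σhalf²=0.206614
  +E: nom +21.100 → Σnom=-65.660; wc +0.320/-0.090 → slack +0.933/-1.237; half-tol=0.205, Σhalf²=0.248639
  +F: nom +33.050 → Σnom=-32.610; wc +0.300/-0.364 → slack +1.233/-1.601; half-tol=0.332, Σhalf²=0.358863
  +G: nom +22.900 → Σnom=-9.710; wc +0.220/-0.353 → slack +1.453/-1.954; half-tol=0.286, Σhalf²=0.440945
  -H: nom -12.900 → Σnom=-22.610; wc +0.186/-0.060 → slack +1.639/-2.014; half-tol=0.123, Σhalf²=0.456074
  -I: nom -39.500 → Σnom=-62.110; wc +0.240/-0.050 → slack +1.879/-2.064; half-tol=0.145, Σhalf²=0.477099
Nominal = -62.110. Worst-case = [-62.110 - 2.064, -62.110 + 1.879] = [-64.174, -60.231]. RSS = √0.477099 = 0.691.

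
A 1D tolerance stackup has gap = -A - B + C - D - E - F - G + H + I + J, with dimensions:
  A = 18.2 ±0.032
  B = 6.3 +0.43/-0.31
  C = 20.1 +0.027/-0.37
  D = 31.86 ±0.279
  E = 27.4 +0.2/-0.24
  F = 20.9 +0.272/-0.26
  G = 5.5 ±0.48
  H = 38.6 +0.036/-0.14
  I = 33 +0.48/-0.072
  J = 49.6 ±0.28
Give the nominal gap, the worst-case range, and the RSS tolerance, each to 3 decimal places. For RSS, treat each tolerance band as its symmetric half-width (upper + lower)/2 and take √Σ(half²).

Stack each dimension's contribution:
  -A: nom -18.200 → Σnom=-18.200; wc +0.032/-0.032 → slack +0.032/-0.032; half-tol=0.032, Σhalf²=0.001024
  -B: nom -6.300 → Σnom=-24.500; wc +0.310/-0.430 → slack +0.342/-0.462; half-tol=0.370, Σhalf²=0.137924
  +C: nom +20.100 → Σnom=-4.400; wc +0.027/-0.370 → slack +0.369/-0.832; half-tol=0.199, Σhalf²=0.177326
  -D: nom -31.860 → Σnom=-36.260; wc +0.279/-0.279 → slack +0.648/-1.111; half-tol=0.279, Σhalf²=0.255167
  -E: nom -27.400 → Σnom=-63.660; wc +0.240/-0.200 → slack +0.888/-1.311; half-tol=0.220, Σhalf²=0.303567
  -F: nom -20.900 → Σnom=-84.560; wc +0.260/-0.272 → slack +1.148/-1.583; half-tol=0.266, Σhalf²=0.374323
  -G: nom -5.500 → Σnom=-90.060; wc +0.480/-0.480 → slack +1.628/-2.063; half-tol=0.480, Σhalf²=0.604723
  +H: nom +38.600 → Σnom=-51.460; wc +0.036/-0.140 → slack +1.664/-2.203; half-tol=0.088, Σhalf²=0.612467
  +I: nom +33.000 → Σnom=-18.460; wc +0.480/-0.072 → slack +2.144/-2.275; half-tol=0.276, Σhalf²=0.688643
  +J: nom +49.600 → Σnom=31.140; wc +0.280/-0.280 → slack +2.424/-2.555; half-tol=0.280, Σhalf²=0.767043
Nominal = 31.140. Worst-case = [31.140 - 2.555, 31.140 + 2.424] = [28.585, 33.564]. RSS = √0.767043 = 0.876.

nominal=31.140 wc=[28.585,33.564] rss=0.876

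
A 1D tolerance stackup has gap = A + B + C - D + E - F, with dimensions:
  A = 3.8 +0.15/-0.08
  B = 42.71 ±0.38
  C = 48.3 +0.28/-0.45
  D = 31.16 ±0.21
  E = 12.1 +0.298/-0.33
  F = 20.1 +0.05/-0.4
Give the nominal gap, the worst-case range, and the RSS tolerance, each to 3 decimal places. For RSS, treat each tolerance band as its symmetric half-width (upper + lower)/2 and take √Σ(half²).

Stack each dimension's contribution:
  +A: nom +3.800 → Σnom=3.800; wc +0.150/-0.080 → slack +0.150/-0.080; half-tol=0.115, Σhalf²=0.013225
  +B: nom +42.710 → Σnom=46.510; wc +0.380/-0.380 → slack +0.530/-0.460; half-tol=0.380, Σhalf²=0.157625
  +C: nom +48.300 → Σnom=94.810; wc +0.280/-0.450 → slack +0.810/-0.910; half-tol=0.365, Σhalf²=0.290850
  -D: nom -31.160 → Σnom=63.650; wc +0.210/-0.210 → slack +1.020/-1.120; half-tol=0.210, Σhalf²=0.334950
  +E: nom +12.100 → Σnom=75.750; wc +0.298/-0.330 → slack +1.318/-1.450; half-tol=0.314, Σhalf²=0.433546
  -F: nom -20.100 → Σnom=55.650; wc +0.400/-0.050 → slack +1.718/-1.500; half-tol=0.225, Σhalf²=0.484171
Nominal = 55.650. Worst-case = [55.650 - 1.500, 55.650 + 1.718] = [54.150, 57.368]. RSS = √0.484171 = 0.696.

nominal=55.650 wc=[54.150,57.368] rss=0.696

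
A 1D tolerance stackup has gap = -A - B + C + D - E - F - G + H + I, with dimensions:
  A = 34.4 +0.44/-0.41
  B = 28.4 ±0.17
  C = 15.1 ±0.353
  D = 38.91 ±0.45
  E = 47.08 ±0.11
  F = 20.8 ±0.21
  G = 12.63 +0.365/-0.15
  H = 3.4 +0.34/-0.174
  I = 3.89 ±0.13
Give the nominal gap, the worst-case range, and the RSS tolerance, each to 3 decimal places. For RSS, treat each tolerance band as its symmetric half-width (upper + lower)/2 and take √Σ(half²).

Stack each dimension's contribution:
  -A: nom -34.400 → Σnom=-34.400; wc +0.410/-0.440 → slack +0.410/-0.440; half-tol=0.425, Σhalf²=0.180625
  -B: nom -28.400 → Σnom=-62.800; wc +0.170/-0.170 → slack +0.580/-0.610; half-tol=0.170, Σhalf²=0.209525
  +C: nom +15.100 → Σnom=-47.700; wc +0.353/-0.353 → slack +0.933/-0.963; half-tol=0.353, Σhalf²=0.334134
  +D: nom +38.910 → Σnom=-8.790; wc +0.450/-0.450 → slack +1.383/-1.413; half-tol=0.450, Σhalf²=0.536634
  -E: nom -47.080 → Σnom=-55.870; wc +0.110/-0.110 → slack +1.493/-1.523; half-tol=0.110, Σhalf²=0.548734
  -F: nom -20.800 → Σnom=-76.670; wc +0.210/-0.210 → slack +1.703/-1.733; half-tol=0.210, Σhalf²=0.592834
  -G: nom -12.630 → Σnom=-89.300; wc +0.150/-0.365 → slack +1.853/-2.098; half-tol=0.258, Σhalf²=0.659140
  +H: nom +3.400 → Σnom=-85.900; wc +0.340/-0.174 → slack +2.193/-2.272; half-tol=0.257, Σhalf²=0.725189
  +I: nom +3.890 → Σnom=-82.010; wc +0.130/-0.130 → slack +2.323/-2.402; half-tol=0.130, Σhalf²=0.742089
Nominal = -82.010. Worst-case = [-82.010 - 2.402, -82.010 + 2.323] = [-84.412, -79.687]. RSS = √0.742089 = 0.861.

nominal=-82.010 wc=[-84.412,-79.687] rss=0.861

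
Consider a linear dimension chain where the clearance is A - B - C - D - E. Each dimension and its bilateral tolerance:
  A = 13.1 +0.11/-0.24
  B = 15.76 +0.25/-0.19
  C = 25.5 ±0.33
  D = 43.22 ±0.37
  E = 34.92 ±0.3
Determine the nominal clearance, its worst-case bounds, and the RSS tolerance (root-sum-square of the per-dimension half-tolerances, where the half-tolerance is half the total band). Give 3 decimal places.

nominal=-106.300 wc=[-107.790,-105.000] rss=0.644

Stack each dimension's contribution:
  +A: nom +13.100 → Σnom=13.100; wc +0.110/-0.240 → slack +0.110/-0.240; half-tol=0.175, Σhalf²=0.030625
  -B: nom -15.760 → Σnom=-2.660; wc +0.190/-0.250 → slack +0.300/-0.490; half-tol=0.220, Σhalf²=0.079025
  -C: nom -25.500 → Σnom=-28.160; wc +0.330/-0.330 → slack +0.630/-0.820; half-tol=0.330, Σhalf²=0.187925
  -D: nom -43.220 → Σnom=-71.380; wc +0.370/-0.370 → slack +1.000/-1.190; half-tol=0.370, Σhalf²=0.324825
  -E: nom -34.920 → Σnom=-106.300; wc +0.300/-0.300 → slack +1.300/-1.490; half-tol=0.300, Σhalf²=0.414825
Nominal = -106.300. Worst-case = [-106.300 - 1.490, -106.300 + 1.300] = [-107.790, -105.000]. RSS = √0.414825 = 0.644.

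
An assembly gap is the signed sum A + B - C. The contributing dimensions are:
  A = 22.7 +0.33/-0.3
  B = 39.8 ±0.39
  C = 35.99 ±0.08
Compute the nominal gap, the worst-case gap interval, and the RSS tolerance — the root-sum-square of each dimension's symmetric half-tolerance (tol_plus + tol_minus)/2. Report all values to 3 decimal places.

nominal=26.510 wc=[25.740,27.310] rss=0.508

Stack each dimension's contribution:
  +A: nom +22.700 → Σnom=22.700; wc +0.330/-0.300 → slack +0.330/-0.300; half-tol=0.315, Σhalf²=0.099225
  +B: nom +39.800 → Σnom=62.500; wc +0.390/-0.390 → slack +0.720/-0.690; half-tol=0.390, Σhalf²=0.251325
  -C: nom -35.990 → Σnom=26.510; wc +0.080/-0.080 → slack +0.800/-0.770; half-tol=0.080, Σhalf²=0.257725
Nominal = 26.510. Worst-case = [26.510 - 0.770, 26.510 + 0.800] = [25.740, 27.310]. RSS = √0.257725 = 0.508.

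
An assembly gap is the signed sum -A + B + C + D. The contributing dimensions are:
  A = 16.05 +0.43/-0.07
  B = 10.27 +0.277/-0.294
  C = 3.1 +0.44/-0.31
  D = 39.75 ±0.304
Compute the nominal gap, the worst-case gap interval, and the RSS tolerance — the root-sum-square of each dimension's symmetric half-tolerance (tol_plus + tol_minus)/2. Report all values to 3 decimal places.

nominal=37.070 wc=[35.732,38.161] rss=0.614

Stack each dimension's contribution:
  -A: nom -16.050 → Σnom=-16.050; wc +0.070/-0.430 → slack +0.070/-0.430; half-tol=0.250, Σhalf²=0.062500
  +B: nom +10.270 → Σnom=-5.780; wc +0.277/-0.294 → slack +0.347/-0.724; half-tol=0.285, Σhalf²=0.144010
  +C: nom +3.100 → Σnom=-2.680; wc +0.440/-0.310 → slack +0.787/-1.034; half-tol=0.375, Σhalf²=0.284635
  +D: nom +39.750 → Σnom=37.070; wc +0.304/-0.304 → slack +1.091/-1.338; half-tol=0.304, Σhalf²=0.377051
Nominal = 37.070. Worst-case = [37.070 - 1.338, 37.070 + 1.091] = [35.732, 38.161]. RSS = √0.377051 = 0.614.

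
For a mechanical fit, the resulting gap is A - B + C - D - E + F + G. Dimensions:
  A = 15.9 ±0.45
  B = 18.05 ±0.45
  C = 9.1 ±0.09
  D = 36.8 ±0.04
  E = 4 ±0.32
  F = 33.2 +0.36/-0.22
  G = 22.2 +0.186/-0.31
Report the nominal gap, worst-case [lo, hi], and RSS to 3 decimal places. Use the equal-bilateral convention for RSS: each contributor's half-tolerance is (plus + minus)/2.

Stack each dimension's contribution:
  +A: nom +15.900 → Σnom=15.900; wc +0.450/-0.450 → slack +0.450/-0.450; half-tol=0.450, Σhalf²=0.202500
  -B: nom -18.050 → Σnom=-2.150; wc +0.450/-0.450 → slack +0.900/-0.900; half-tol=0.450, Σhalf²=0.405000
  +C: nom +9.100 → Σnom=6.950; wc +0.090/-0.090 → slack +0.990/-0.990; half-tol=0.090, Σhalf²=0.413100
  -D: nom -36.800 → Σnom=-29.850; wc +0.040/-0.040 → slack +1.030/-1.030; half-tol=0.040, Σhalf²=0.414700
  -E: nom -4.000 → Σnom=-33.850; wc +0.320/-0.320 → slack +1.350/-1.350; half-tol=0.320, Σhalf²=0.517100
  +F: nom +33.200 → Σnom=-0.650; wc +0.360/-0.220 → slack +1.710/-1.570; half-tol=0.290, Σhalf²=0.601200
  +G: nom +22.200 → Σnom=21.550; wc +0.186/-0.310 → slack +1.896/-1.880; half-tol=0.248, Σhalf²=0.662704
Nominal = 21.550. Worst-case = [21.550 - 1.880, 21.550 + 1.896] = [19.670, 23.446]. RSS = √0.662704 = 0.814.

nominal=21.550 wc=[19.670,23.446] rss=0.814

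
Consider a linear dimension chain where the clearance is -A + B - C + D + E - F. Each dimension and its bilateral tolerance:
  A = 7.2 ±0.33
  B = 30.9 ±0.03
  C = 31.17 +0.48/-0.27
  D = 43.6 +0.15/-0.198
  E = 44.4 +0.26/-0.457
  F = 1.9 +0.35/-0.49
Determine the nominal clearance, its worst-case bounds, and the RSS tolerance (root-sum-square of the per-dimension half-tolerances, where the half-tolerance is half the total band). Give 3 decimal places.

nominal=78.630 wc=[76.785,80.160] rss=0.765

Stack each dimension's contribution:
  -A: nom -7.200 → Σnom=-7.200; wc +0.330/-0.330 → slack +0.330/-0.330; half-tol=0.330, Σhalf²=0.108900
  +B: nom +30.900 → Σnom=23.700; wc +0.030/-0.030 → slack +0.360/-0.360; half-tol=0.030, Σhalf²=0.109800
  -C: nom -31.170 → Σnom=-7.470; wc +0.270/-0.480 → slack +0.630/-0.840; half-tol=0.375, Σhalf²=0.250425
  +D: nom +43.600 → Σnom=36.130; wc +0.150/-0.198 → slack +0.780/-1.038; half-tol=0.174, Σhalf²=0.280701
  +E: nom +44.400 → Σnom=80.530; wc +0.260/-0.457 → slack +1.040/-1.495; half-tol=0.359, Σhalf²=0.409223
  -F: nom -1.900 → Σnom=78.630; wc +0.490/-0.350 → slack +1.530/-1.845; half-tol=0.420, Σhalf²=0.585623
Nominal = 78.630. Worst-case = [78.630 - 1.845, 78.630 + 1.530] = [76.785, 80.160]. RSS = √0.585623 = 0.765.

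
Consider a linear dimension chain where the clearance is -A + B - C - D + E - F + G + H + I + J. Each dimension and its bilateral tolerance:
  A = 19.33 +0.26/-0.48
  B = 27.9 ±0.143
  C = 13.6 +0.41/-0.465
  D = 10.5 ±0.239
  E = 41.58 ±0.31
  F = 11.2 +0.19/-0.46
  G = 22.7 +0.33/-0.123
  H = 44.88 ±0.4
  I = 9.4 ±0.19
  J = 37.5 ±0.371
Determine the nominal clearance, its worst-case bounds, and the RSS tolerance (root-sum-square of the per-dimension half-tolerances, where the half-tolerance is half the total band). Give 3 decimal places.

nominal=129.330 wc=[126.694,132.718] rss=0.996

Stack each dimension's contribution:
  -A: nom -19.330 → Σnom=-19.330; wc +0.480/-0.260 → slack +0.480/-0.260; half-tol=0.370, Σhalf²=0.136900
  +B: nom +27.900 → Σnom=8.570; wc +0.143/-0.143 → slack +0.623/-0.403; half-tol=0.143, Σhalf²=0.157349
  -C: nom -13.600 → Σnom=-5.030; wc +0.465/-0.410 → slack +1.088/-0.813; half-tol=0.438, Σhalf²=0.348755
  -D: nom -10.500 → Σnom=-15.530; wc +0.239/-0.239 → slack +1.327/-1.052; half-tol=0.239, Σhalf²=0.405876
  +E: nom +41.580 → Σnom=26.050; wc +0.310/-0.310 → slack +1.637/-1.362; half-tol=0.310, Σhalf²=0.501976
  -F: nom -11.200 → Σnom=14.850; wc +0.460/-0.190 → slack +2.097/-1.552; half-tol=0.325, Σhalf²=0.607601
  +G: nom +22.700 → Σnom=37.550; wc +0.330/-0.123 → slack +2.427/-1.675; half-tol=0.227, Σhalf²=0.658903
  +H: nom +44.880 → Σnom=82.430; wc +0.400/-0.400 → slack +2.827/-2.075; half-tol=0.400, Σhalf²=0.818903
  +I: nom +9.400 → Σnom=91.830; wc +0.190/-0.190 → slack +3.017/-2.265; half-tol=0.190, Σhalf²=0.855003
  +J: nom +37.500 → Σnom=129.330; wc +0.371/-0.371 → slack +3.388/-2.636; half-tol=0.371, Σhalf²=0.992644
Nominal = 129.330. Worst-case = [129.330 - 2.636, 129.330 + 3.388] = [126.694, 132.718]. RSS = √0.992644 = 0.996.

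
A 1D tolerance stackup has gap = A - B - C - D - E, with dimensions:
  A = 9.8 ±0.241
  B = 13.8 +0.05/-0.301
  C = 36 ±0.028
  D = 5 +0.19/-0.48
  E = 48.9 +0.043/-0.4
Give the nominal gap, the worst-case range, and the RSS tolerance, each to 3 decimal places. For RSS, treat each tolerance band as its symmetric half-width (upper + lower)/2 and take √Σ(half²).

nominal=-93.900 wc=[-94.452,-92.450] rss=0.501

Stack each dimension's contribution:
  +A: nom +9.800 → Σnom=9.800; wc +0.241/-0.241 → slack +0.241/-0.241; half-tol=0.241, Σhalf²=0.058081
  -B: nom -13.800 → Σnom=-4.000; wc +0.301/-0.050 → slack +0.542/-0.291; half-tol=0.175, Σhalf²=0.088881
  -C: nom -36.000 → Σnom=-40.000; wc +0.028/-0.028 → slack +0.570/-0.319; half-tol=0.028, Σhalf²=0.089665
  -D: nom -5.000 → Σnom=-45.000; wc +0.480/-0.190 → slack +1.050/-0.509; half-tol=0.335, Σhalf²=0.201890
  -E: nom -48.900 → Σnom=-93.900; wc +0.400/-0.043 → slack +1.450/-0.552; half-tol=0.222, Σhalf²=0.250953
Nominal = -93.900. Worst-case = [-93.900 - 0.552, -93.900 + 1.450] = [-94.452, -92.450]. RSS = √0.250953 = 0.501.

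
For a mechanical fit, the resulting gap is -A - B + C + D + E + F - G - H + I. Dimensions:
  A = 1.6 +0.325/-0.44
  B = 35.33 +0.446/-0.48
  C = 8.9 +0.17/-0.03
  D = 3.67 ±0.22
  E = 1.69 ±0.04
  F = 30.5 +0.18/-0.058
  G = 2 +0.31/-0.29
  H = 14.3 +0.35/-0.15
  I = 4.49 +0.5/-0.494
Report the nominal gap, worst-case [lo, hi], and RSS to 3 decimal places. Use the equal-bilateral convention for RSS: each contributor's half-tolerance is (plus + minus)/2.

Stack each dimension's contribution:
  -A: nom -1.600 → Σnom=-1.600; wc +0.440/-0.325 → slack +0.440/-0.325; half-tol=0.383, Σhalf²=0.146306
  -B: nom -35.330 → Σnom=-36.930; wc +0.480/-0.446 → slack +0.920/-0.771; half-tol=0.463, Σhalf²=0.360675
  +C: nom +8.900 → Σnom=-28.030; wc +0.170/-0.030 → slack +1.090/-0.801; half-tol=0.100, Σhalf²=0.370675
  +D: nom +3.670 → Σnom=-24.360; wc +0.220/-0.220 → slack +1.310/-1.021; half-tol=0.220, Σhalf²=0.419075
  +E: nom +1.690 → Σnom=-22.670; wc +0.040/-0.040 → slack +1.350/-1.061; half-tol=0.040, Σhalf²=0.420675
  +F: nom +30.500 → Σnom=7.830; wc +0.180/-0.058 → slack +1.530/-1.119; half-tol=0.119, Σhalf²=0.434836
  -G: nom -2.000 → Σnom=5.830; wc +0.290/-0.310 → slack +1.820/-1.429; half-tol=0.300, Σhalf²=0.524836
  -H: nom -14.300 → Σnom=-8.470; wc +0.150/-0.350 → slack +1.970/-1.779; half-tol=0.250, Σhalf²=0.587336
  +I: nom +4.490 → Σnom=-3.980; wc +0.500/-0.494 → slack +2.470/-2.273; half-tol=0.497, Σhalf²=0.834345
Nominal = -3.980. Worst-case = [-3.980 - 2.273, -3.980 + 2.470] = [-6.253, -1.510]. RSS = √0.834345 = 0.913.

nominal=-3.980 wc=[-6.253,-1.510] rss=0.913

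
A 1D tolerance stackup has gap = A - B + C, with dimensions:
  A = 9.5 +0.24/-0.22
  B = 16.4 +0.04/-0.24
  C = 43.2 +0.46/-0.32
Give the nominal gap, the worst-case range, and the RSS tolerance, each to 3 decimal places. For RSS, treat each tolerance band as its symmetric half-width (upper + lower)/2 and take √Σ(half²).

nominal=36.300 wc=[35.720,37.240] rss=0.474

Stack each dimension's contribution:
  +A: nom +9.500 → Σnom=9.500; wc +0.240/-0.220 → slack +0.240/-0.220; half-tol=0.230, Σhalf²=0.052900
  -B: nom -16.400 → Σnom=-6.900; wc +0.240/-0.040 → slack +0.480/-0.260; half-tol=0.140, Σhalf²=0.072500
  +C: nom +43.200 → Σnom=36.300; wc +0.460/-0.320 → slack +0.940/-0.580; half-tol=0.390, Σhalf²=0.224600
Nominal = 36.300. Worst-case = [36.300 - 0.580, 36.300 + 0.940] = [35.720, 37.240]. RSS = √0.224600 = 0.474.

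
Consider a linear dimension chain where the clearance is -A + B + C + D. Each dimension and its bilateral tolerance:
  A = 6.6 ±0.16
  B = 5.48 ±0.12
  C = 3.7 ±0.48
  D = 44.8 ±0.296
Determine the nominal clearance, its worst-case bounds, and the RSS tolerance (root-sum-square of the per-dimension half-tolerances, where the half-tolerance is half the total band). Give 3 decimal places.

nominal=47.380 wc=[46.324,48.436] rss=0.598

Stack each dimension's contribution:
  -A: nom -6.600 → Σnom=-6.600; wc +0.160/-0.160 → slack +0.160/-0.160; half-tol=0.160, Σhalf²=0.025600
  +B: nom +5.480 → Σnom=-1.120; wc +0.120/-0.120 → slack +0.280/-0.280; half-tol=0.120, Σhalf²=0.040000
  +C: nom +3.700 → Σnom=2.580; wc +0.480/-0.480 → slack +0.760/-0.760; half-tol=0.480, Σhalf²=0.270400
  +D: nom +44.800 → Σnom=47.380; wc +0.296/-0.296 → slack +1.056/-1.056; half-tol=0.296, Σhalf²=0.358016
Nominal = 47.380. Worst-case = [47.380 - 1.056, 47.380 + 1.056] = [46.324, 48.436]. RSS = √0.358016 = 0.598.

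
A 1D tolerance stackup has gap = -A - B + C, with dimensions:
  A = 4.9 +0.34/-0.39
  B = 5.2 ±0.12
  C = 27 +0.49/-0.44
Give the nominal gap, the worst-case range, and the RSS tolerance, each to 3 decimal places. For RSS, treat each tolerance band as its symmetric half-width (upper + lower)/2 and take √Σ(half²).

Stack each dimension's contribution:
  -A: nom -4.900 → Σnom=-4.900; wc +0.390/-0.340 → slack +0.390/-0.340; half-tol=0.365, Σhalf²=0.133225
  -B: nom -5.200 → Σnom=-10.100; wc +0.120/-0.120 → slack +0.510/-0.460; half-tol=0.120, Σhalf²=0.147625
  +C: nom +27.000 → Σnom=16.900; wc +0.490/-0.440 → slack +1.000/-0.900; half-tol=0.465, Σhalf²=0.363850
Nominal = 16.900. Worst-case = [16.900 - 0.900, 16.900 + 1.000] = [16.000, 17.900]. RSS = √0.363850 = 0.603.

nominal=16.900 wc=[16.000,17.900] rss=0.603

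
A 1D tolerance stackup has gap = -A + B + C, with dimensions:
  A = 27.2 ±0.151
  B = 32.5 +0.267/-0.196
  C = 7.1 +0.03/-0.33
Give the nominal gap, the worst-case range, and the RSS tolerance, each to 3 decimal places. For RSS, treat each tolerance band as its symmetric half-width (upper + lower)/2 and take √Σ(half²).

nominal=12.400 wc=[11.723,12.848] rss=0.330

Stack each dimension's contribution:
  -A: nom -27.200 → Σnom=-27.200; wc +0.151/-0.151 → slack +0.151/-0.151; half-tol=0.151, Σhalf²=0.022801
  +B: nom +32.500 → Σnom=5.300; wc +0.267/-0.196 → slack +0.418/-0.347; half-tol=0.232, Σhalf²=0.076393
  +C: nom +7.100 → Σnom=12.400; wc +0.030/-0.330 → slack +0.448/-0.677; half-tol=0.180, Σhalf²=0.108793
Nominal = 12.400. Worst-case = [12.400 - 0.677, 12.400 + 0.448] = [11.723, 12.848]. RSS = √0.108793 = 0.330.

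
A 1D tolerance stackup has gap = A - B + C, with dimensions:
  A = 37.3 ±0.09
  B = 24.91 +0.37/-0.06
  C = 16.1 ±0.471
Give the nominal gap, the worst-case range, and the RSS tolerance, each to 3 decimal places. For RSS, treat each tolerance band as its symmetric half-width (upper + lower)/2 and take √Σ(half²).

nominal=28.490 wc=[27.559,29.111] rss=0.526

Stack each dimension's contribution:
  +A: nom +37.300 → Σnom=37.300; wc +0.090/-0.090 → slack +0.090/-0.090; half-tol=0.090, Σhalf²=0.008100
  -B: nom -24.910 → Σnom=12.390; wc +0.060/-0.370 → slack +0.150/-0.460; half-tol=0.215, Σhalf²=0.054325
  +C: nom +16.100 → Σnom=28.490; wc +0.471/-0.471 → slack +0.621/-0.931; half-tol=0.471, Σhalf²=0.276166
Nominal = 28.490. Worst-case = [28.490 - 0.931, 28.490 + 0.621] = [27.559, 29.111]. RSS = √0.276166 = 0.526.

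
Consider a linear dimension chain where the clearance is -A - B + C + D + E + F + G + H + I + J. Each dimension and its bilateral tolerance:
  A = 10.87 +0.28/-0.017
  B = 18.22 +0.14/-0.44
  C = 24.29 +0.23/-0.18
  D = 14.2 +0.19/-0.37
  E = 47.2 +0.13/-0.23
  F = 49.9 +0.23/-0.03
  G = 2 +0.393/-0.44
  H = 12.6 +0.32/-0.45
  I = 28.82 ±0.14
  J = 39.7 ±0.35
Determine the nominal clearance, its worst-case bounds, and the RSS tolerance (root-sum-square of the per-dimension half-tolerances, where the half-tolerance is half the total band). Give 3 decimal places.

Stack each dimension's contribution:
  -A: nom -10.870 → Σnom=-10.870; wc +0.017/-0.280 → slack +0.017/-0.280; half-tol=0.149, Σhalf²=0.022052
  -B: nom -18.220 → Σnom=-29.090; wc +0.440/-0.140 → slack +0.457/-0.420; half-tol=0.290, Σhalf²=0.106152
  +C: nom +24.290 → Σnom=-4.800; wc +0.230/-0.180 → slack +0.687/-0.600; half-tol=0.205, Σhalf²=0.148177
  +D: nom +14.200 → Σnom=9.400; wc +0.190/-0.370 → slack +0.877/-0.970; half-tol=0.280, Σhalf²=0.226577
  +E: nom +47.200 → Σnom=56.600; wc +0.130/-0.230 → slack +1.007/-1.200; half-tol=0.180, Σhalf²=0.258977
  +F: nom +49.900 → Σnom=106.500; wc +0.230/-0.030 → slack +1.237/-1.230; half-tol=0.130, Σhalf²=0.275877
  +G: nom +2.000 → Σnom=108.500; wc +0.393/-0.440 → slack +1.630/-1.670; half-tol=0.416, Σhalf²=0.449350
  +H: nom +12.600 → Σnom=121.100; wc +0.320/-0.450 → slack +1.950/-2.120; half-tol=0.385, Σhalf²=0.597575
  +I: nom +28.820 → Σnom=149.920; wc +0.140/-0.140 → slack +2.090/-2.260; half-tol=0.140, Σhalf²=0.617175
  +J: nom +39.700 → Σnom=189.620; wc +0.350/-0.350 → slack +2.440/-2.610; half-tol=0.350, Σhalf²=0.739675
Nominal = 189.620. Worst-case = [189.620 - 2.610, 189.620 + 2.440] = [187.010, 192.060]. RSS = √0.739675 = 0.860.

nominal=189.620 wc=[187.010,192.060] rss=0.860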